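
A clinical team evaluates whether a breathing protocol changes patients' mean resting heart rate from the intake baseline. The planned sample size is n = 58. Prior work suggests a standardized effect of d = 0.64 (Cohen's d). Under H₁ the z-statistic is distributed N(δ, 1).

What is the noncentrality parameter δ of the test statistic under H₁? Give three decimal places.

δ = d·√n = 0.64 × √58 = 4.8741

δ ≈ 4.874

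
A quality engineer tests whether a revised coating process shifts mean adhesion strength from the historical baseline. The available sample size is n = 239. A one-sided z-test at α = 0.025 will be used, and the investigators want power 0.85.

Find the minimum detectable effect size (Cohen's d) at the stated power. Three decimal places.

d ≈ 0.194

Required noncentrality: δ = z_{0.025} + z_{0.15} = 1.960 + 1.036 = 2.996.
δ = d·√n ⇒ d = δ/√n = 2.996/√239 = 0.1938.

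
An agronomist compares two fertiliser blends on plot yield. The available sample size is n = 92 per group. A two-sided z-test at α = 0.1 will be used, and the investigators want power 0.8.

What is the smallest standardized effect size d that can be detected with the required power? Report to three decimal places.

d ≈ 0.367

Required noncentrality: δ = z_{0.05} + z_{0.20} = 1.645 + 0.842 = 2.486.
(The second rejection-region term Φ(−δ − z_{α/2}) is negligible and dropped.)
δ = d·√(n/2) ⇒ d = δ/√(n/2) = 2.486/√(92/2) = 0.3666.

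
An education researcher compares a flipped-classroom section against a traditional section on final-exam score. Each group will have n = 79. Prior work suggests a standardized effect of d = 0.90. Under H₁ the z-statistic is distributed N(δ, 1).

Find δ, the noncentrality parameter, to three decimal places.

The noncentrality parameter scales effect size by the design's sample-size factor: δ = d·√(n/2) = 0.90 × √(79/2) = 5.6564

δ ≈ 5.656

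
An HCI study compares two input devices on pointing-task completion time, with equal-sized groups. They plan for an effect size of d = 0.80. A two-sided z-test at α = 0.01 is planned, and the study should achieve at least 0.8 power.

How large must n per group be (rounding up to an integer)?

For power 0.8 need Φ(δ − z_{0.005}) = 0.8, so δ = z_{0.005} + z_{0.20} = 2.576 + 0.842 = 3.417.
(The Φ(−δ − z_{α/2}) term is vanishingly small for δ > 0 and is dropped in the standard sample-size formula.)
δ = d·√(n/2) ⇒ n = 2(δ/d)² = 2 × (3.417 / 0.80)² = 36.50.
Rounding up, n = 37 per group.

n = 37 per group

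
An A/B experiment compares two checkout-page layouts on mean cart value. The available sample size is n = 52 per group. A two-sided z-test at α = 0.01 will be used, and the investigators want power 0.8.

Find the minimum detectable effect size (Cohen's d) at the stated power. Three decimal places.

Need Φ(δ − 2.576) = 0.8, so δ = 2.576 + 0.842 = 3.417.
(The second rejection-region term Φ(−δ − z_{α/2}) is negligible and dropped.)
δ = d·√(n/2) ⇒ d = δ/√(n/2) = 3.417/√(52/2) = 0.6702.

d ≈ 0.670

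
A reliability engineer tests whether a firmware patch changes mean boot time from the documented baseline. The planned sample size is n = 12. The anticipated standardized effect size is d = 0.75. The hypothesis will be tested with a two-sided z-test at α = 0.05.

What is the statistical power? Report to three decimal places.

Noncentrality parameter: δ = d·√n = 0.75 × √12 = 2.5981
Two-sided α = 0.05 → critical value z_{0.025} = 1.960.
Power = Φ(δ − 1.960) + Φ(−δ − 1.960) = Φ(0.638) + Φ(-4.558) = 0.7383 + 0.0000 = 0.7383.

Power ≈ 0.738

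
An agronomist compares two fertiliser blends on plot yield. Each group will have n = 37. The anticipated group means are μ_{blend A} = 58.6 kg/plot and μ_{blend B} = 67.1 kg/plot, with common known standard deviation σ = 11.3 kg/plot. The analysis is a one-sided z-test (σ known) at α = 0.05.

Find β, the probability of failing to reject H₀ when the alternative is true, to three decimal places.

Standardized effect: d = |μ_{blend A} − μ_{blend B}| / σ = |58.6 − 67.1| / 11.3 = 0.7522
Noncentrality parameter: δ = d·√(n/2) = 0.7522 × √(37/2) = 3.2354
Critical value for a one-sided test at α = 0.05: z_α = 1.645.
Power = P(Z > 1.645 − δ) = Φ(1.591) = 0.9441.
Type II error: β = 1 − power = 1 − 0.9441 = 0.0559.

β ≈ 0.056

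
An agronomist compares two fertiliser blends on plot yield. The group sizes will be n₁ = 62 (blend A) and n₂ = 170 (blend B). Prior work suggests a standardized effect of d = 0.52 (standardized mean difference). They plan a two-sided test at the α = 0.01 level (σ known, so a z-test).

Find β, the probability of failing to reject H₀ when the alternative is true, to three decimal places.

β ≈ 0.176

Noncentrality parameter: δ = d / √(1/n₁ + 1/n₂) = 0.52 / √(1/62 + 1/170) = 3.5049
Critical value for a two-sided test at α = 0.01: z_{α/2} = 2.576.
Power = Φ(δ − 2.576) + Φ(−δ − 2.576) = Φ(0.929) + Φ(-6.081) = 0.8236 + 0.0000 = 0.8236.
Type II error: β = 1 − power = 1 − 0.8236 = 0.1764.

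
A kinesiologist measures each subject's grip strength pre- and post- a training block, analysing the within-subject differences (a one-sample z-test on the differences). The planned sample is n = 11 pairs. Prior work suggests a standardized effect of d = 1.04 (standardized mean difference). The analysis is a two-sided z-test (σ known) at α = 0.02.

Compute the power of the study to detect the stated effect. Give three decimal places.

Noncentrality parameter: δ = d·√n = 1.04 × √11 = 3.4493
Critical value for a two-sided test at α = 0.02: z_{α/2} = 2.326.
Power = Φ(δ − 2.326) + Φ(−δ − 2.326) = Φ(1.123) + Φ(-5.776) = 0.8693 + 0.0000 = 0.8693.

Power ≈ 0.869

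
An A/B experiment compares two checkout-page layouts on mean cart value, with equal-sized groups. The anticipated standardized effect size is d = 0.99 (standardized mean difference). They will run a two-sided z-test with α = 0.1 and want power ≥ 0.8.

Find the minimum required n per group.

n = 13 per group

For power 0.8 need Φ(δ − z_{0.05}) = 0.8, so δ = z_{0.05} + z_{0.20} = 1.645 + 0.842 = 2.486.
(For δ > 0 the lower-tail rejection region contributes negligibly to power, so the one-term inversion is standard.)
δ = d·√(n/2) ⇒ n = 2(δ/d)² = 2 × (2.486 / 0.99)² = 12.62.
Rounding up, n = 13 per group.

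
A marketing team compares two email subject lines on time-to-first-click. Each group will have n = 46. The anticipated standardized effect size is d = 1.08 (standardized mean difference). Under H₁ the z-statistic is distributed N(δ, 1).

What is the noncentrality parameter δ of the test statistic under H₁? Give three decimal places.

δ = d·√(n/2) = 1.08 × √(46/2) = 5.1795

δ ≈ 5.179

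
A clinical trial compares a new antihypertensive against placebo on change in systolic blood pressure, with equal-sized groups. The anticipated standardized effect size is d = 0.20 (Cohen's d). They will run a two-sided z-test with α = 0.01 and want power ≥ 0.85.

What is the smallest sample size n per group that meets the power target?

Set Φ(δ − 2.576) = 0.85; then δ − 2.576 = Φ⁻¹(0.85) = 1.036, giving δ = 3.612.
(Ignoring the negligible lower-tail rejection probability gives the usual closed-form inversion.)
δ = d·√(n/2) ⇒ n = 2(δ/d)² = 2 × (3.612 / 0.20)² = 652.42.
Round up to the next whole unit.

n = 653 per group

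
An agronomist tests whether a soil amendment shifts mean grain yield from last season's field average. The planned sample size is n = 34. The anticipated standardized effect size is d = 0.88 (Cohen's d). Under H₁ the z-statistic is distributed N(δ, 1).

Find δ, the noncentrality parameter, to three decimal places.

δ ≈ 5.131

δ = d·√n = 0.88 × √34 = 5.1312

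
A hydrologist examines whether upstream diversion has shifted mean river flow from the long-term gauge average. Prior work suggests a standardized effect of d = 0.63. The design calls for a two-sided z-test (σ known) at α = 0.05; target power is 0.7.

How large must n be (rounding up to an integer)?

n = 16

For power 0.7 need Φ(δ − z_{0.025}) = 0.7, so δ = z_{0.025} + z_{0.30} = 1.960 + 0.524 = 2.484.
(Ignoring the negligible lower-tail rejection probability gives the usual closed-form inversion.)
δ = d·√n ⇒ n = (δ/d)² = (2.484 / 0.63)² = 15.55.
Round up to the next whole unit.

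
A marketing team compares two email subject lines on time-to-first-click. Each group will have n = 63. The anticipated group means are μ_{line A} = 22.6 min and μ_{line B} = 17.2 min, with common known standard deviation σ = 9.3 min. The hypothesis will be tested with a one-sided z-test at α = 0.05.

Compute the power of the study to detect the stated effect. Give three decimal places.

Standardized effect: d = |μ_{line A} − μ_{line B}| / σ = |22.6 − 17.2| / 9.3 = 0.5806
Noncentrality parameter: δ = d·√(n/2) = 0.5806 × √(63/2) = 3.2589
One-sided α = 0.05 → critical value z_{0.05} = 1.645.
Power = P(Z > 1.645 − δ) = Φ(1.614) = 0.9467.

Power ≈ 0.947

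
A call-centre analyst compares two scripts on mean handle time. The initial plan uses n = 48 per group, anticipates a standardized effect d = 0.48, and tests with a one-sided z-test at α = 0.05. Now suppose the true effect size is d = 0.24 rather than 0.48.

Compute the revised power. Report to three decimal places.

Power ≈ 0.319

With d = 0.24: δ = d·√(n/2) = 0.24 × √(48/2) = 1.1758. Critical value z_{0.05} = 1.645.
Revised power = P(Z > 1.645 − δ) = Φ(-0.469) = 0.3195.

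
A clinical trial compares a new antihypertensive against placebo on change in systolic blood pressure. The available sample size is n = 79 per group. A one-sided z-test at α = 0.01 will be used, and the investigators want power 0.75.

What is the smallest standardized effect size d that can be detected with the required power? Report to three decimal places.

d ≈ 0.477

Need Φ(δ − 2.326) = 0.75, so δ = 2.326 + 0.674 = 3.001.
δ = d·√(n/2) ⇒ d = δ/√(n/2) = 3.001/√(79/2) = 0.4775.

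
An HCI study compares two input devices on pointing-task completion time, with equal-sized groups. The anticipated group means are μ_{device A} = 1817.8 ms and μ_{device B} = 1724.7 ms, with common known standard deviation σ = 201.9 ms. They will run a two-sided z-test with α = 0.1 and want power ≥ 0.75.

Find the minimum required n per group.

Standardized effect: d = |μ_{device A} − μ_{device B}| / σ = |1817.8 − 1724.7| / 201.9 = 0.4611
Set Φ(δ − 1.645) = 0.75; then δ − 1.645 = Φ⁻¹(0.75) = 0.674, giving δ = 2.319.
(For δ > 0 the lower-tail rejection region contributes negligibly to power, so the one-term inversion is standard.)
δ = d·√(n/2) ⇒ n = 2(δ/d)² = 2 × (2.319 / 0.4611)² = 50.60.
Rounding up, n = 51 per group.

n = 51 per group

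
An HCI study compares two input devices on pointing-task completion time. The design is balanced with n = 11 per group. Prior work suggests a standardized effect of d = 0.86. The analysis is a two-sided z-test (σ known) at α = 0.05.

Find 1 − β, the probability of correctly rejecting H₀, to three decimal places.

Noncentrality parameter: δ = d·√(n/2) = 0.86 × √(11/2) = 2.0169
Critical value for a two-sided test at α = 0.05: z_{α/2} = 1.960.
Power = Φ(δ − 1.960) + Φ(−δ − 1.960) = Φ(0.057) + Φ(-3.977) = 0.5227 + 0.0000 = 0.5227.

Power ≈ 0.523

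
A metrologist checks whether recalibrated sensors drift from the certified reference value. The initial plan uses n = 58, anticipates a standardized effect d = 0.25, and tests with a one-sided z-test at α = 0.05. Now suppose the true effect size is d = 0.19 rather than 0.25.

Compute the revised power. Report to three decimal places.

With d = 0.19: δ = d·√n = 0.19 × √58 = 1.4470. Critical value z_{0.05} = 1.645.
Revised power = Φ(δ − 1.645) = Φ(-0.198) = 0.4216.

Power ≈ 0.422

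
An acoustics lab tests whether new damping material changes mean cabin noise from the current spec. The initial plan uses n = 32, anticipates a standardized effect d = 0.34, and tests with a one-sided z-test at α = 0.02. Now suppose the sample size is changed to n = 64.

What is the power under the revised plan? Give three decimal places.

With n = 64: δ = d·√n = 0.34 × √64 = 2.7200. Critical value z_{0.02} = 2.054.
Revised power = P(Z > 2.054 − δ) = Φ(0.666) = 0.7474.

Power ≈ 0.747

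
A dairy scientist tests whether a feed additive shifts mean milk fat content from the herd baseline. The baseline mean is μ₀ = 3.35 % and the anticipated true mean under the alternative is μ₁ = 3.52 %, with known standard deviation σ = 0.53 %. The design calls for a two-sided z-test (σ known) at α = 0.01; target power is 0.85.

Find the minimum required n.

Standardized effect: d = |μ₁ − μ₀| / σ = |3.52 − 3.35| / 0.53 = 0.3208
Set Φ(δ − 2.576) = 0.85; then δ − 2.576 = Φ⁻¹(0.85) = 1.036, giving δ = 3.612.
(Ignoring the negligible lower-tail rejection probability gives the usual closed-form inversion.)
δ = d·√n ⇒ n = (δ/d)² = (3.612 / 0.3208)² = 126.83.
Round up to the next whole unit.

n = 127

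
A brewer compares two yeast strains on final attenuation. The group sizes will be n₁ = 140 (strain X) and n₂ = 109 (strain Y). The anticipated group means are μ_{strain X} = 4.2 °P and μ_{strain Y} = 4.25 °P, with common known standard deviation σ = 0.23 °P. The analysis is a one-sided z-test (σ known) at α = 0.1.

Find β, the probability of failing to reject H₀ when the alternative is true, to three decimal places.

β ≈ 0.337

Standardized effect: d = |μ_{strain X} − μ_{strain Y}| / σ = |4.2 − 4.25| / 0.23 = 0.2174
Noncentrality parameter: δ = d / √(1/n₁ + 1/n₂) = 0.2174 / √(1/140 + 1/109) = 1.7018
Critical value for a one-sided test at α = 0.1: z_α = 1.282.
Power = P(Z > 1.282 − δ) = Φ(0.420) = 0.6629.
Type II error: β = 1 − power = 1 − 0.6629 = 0.3371.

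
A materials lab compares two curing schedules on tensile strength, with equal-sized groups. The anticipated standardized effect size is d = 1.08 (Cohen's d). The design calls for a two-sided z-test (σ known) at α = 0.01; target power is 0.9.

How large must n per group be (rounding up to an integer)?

Set Φ(δ − 2.576) = 0.9; then δ − 2.576 = Φ⁻¹(0.9) = 1.282, giving δ = 3.857.
(The Φ(−δ − z_{α/2}) term is vanishingly small for δ > 0 and is dropped in the standard sample-size formula.)
δ = d·√(n/2) ⇒ n = 2(δ/d)² = 2 × (3.857 / 1.08)² = 25.51.
Round up to the next whole unit.

n = 26 per group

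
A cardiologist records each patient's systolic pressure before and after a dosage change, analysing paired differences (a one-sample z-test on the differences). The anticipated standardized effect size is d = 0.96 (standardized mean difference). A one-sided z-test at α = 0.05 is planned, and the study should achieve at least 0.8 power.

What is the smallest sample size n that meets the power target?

Set Φ(δ − 1.645) = 0.8; then δ − 1.645 = Φ⁻¹(0.8) = 0.842, giving δ = 2.486.
δ = d·√n ⇒ n = (δ/d)² = (2.486 / 0.96)² = 6.71.
Rounding up, n = 7.

n = 7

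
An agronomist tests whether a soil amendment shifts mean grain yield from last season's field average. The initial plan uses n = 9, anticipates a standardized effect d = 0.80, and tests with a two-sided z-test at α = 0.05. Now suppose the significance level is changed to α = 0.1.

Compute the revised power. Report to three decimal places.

Power ≈ 0.775

δ = d·√n = 0.80 × √9 = 2.4000 (unchanged). New critical value: z_{0.05} = 1.645.
Revised power = Φ(δ − 1.645) + Φ(−δ − 1.645) = Φ(0.755) + Φ(-4.045) = 0.7749 + 0.0000 = 0.7749.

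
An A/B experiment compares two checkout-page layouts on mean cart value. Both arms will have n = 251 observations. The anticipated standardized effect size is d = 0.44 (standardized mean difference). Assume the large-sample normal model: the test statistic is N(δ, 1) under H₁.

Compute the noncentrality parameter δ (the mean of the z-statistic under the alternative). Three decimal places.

δ ≈ 4.929

The noncentrality parameter scales effect size by the design's sample-size factor: δ = d·√(n/2) = 0.44 × √(251/2) = 4.9292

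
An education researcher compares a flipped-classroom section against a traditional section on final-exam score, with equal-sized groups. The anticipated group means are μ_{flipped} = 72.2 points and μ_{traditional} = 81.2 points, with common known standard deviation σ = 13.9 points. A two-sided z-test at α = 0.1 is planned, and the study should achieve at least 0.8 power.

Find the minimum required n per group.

n = 30 per group

Standardized effect: d = |μ_{flipped} − μ_{traditional}| / σ = |72.2 − 81.2| / 13.9 = 0.6475
For power 0.8 need Φ(δ − z_{0.05}) = 0.8, so δ = z_{0.05} + z_{0.20} = 1.645 + 0.842 = 2.486.
(For δ > 0 the lower-tail rejection region contributes negligibly to power, so the one-term inversion is standard.)
δ = d·√(n/2) ⇒ n = 2(δ/d)² = 2 × (2.486 / 0.6475)² = 29.49.
Round up to the next whole unit.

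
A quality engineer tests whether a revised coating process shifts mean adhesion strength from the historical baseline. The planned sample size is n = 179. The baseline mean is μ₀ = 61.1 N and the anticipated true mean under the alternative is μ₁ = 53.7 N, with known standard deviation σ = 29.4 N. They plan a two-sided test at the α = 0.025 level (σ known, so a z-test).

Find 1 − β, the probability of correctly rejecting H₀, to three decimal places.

Standardized effect: d = |μ₁ − μ₀| / σ = |53.7 − 61.1| / 29.4 = 0.2517
Noncentrality parameter: δ = d·√n = 0.2517 × √179 = 3.3675
Critical value for a two-sided test at α = 0.025: z_{α/2} = 2.241.
Power = Φ(δ − 2.241) + Φ(−δ − 2.241) = Φ(1.126) + Φ(-5.609) = 0.8699 + 0.0000 = 0.8699.

Power ≈ 0.870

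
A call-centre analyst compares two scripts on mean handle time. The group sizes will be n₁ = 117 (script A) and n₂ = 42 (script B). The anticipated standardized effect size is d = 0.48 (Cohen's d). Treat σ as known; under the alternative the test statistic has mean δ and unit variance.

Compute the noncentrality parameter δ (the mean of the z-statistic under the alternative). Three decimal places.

The noncentrality parameter scales effect size by the design's sample-size factor: δ = d / √(1/n₁ + 1/n₂) = 0.48 / √(1/117 + 1/42) = 2.6685

δ ≈ 2.668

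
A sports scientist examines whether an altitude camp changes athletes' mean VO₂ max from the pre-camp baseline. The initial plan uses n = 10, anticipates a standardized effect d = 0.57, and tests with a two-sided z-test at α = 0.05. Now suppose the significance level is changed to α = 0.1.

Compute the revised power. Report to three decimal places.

Power ≈ 0.563

δ = d·√n = 0.57 × √10 = 1.8025 (unchanged). New critical value: z_{0.05} = 1.645.
Revised power = Φ(δ − 1.645) + Φ(−δ − 1.645) = Φ(0.158) + Φ(-3.447) = 0.5626 + 0.0003 = 0.5629.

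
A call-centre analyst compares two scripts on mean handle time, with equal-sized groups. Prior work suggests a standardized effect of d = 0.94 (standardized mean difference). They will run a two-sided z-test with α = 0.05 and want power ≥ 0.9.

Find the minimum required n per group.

n = 24 per group

For power 0.9 need Φ(δ − z_{0.025}) = 0.9, so δ = z_{0.025} + z_{0.10} = 1.960 + 1.282 = 3.242.
(Ignoring the negligible lower-tail rejection probability gives the usual closed-form inversion.)
δ = d·√(n/2) ⇒ n = 2(δ/d)² = 2 × (3.242 / 0.94)² = 23.78.
Rounding up, n = 24 per group.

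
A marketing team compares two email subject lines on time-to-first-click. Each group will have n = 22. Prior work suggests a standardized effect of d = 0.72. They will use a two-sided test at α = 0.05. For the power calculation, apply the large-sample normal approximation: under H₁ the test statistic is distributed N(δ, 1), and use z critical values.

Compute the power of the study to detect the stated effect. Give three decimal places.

Noncentrality parameter: δ = d·√(n/2) = 0.72 × √(22/2) = 2.3880
Two-sided α = 0.05 → critical value z_{0.025} = 1.960.
Power = Φ(δ − 1.960) + Φ(−δ − 1.960) = Φ(0.428) + Φ(-4.348) = 0.6657 + 0.0000 = 0.6657.

Power ≈ 0.666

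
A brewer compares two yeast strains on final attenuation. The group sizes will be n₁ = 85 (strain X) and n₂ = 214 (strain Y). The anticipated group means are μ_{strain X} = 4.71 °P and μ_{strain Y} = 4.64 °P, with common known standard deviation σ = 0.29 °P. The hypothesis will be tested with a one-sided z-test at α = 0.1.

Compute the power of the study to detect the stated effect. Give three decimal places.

Power ≈ 0.726

Standardized effect: d = |μ_{strain X} − μ_{strain Y}| / σ = |4.71 − 4.64| / 0.29 = 0.2414
Noncentrality parameter: δ = d / √(1/n₁ + 1/n₂) = 0.2414 / √(1/85 + 1/214) = 1.8827
One-sided α = 0.1 → critical value z_{0.1} = 1.282.
Power = P(Z > 1.282 − δ) = Φ(0.601) = 0.7261.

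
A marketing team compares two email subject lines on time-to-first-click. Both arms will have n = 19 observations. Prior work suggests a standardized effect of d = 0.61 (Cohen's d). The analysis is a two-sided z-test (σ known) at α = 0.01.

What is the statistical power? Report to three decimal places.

Power ≈ 0.243

Noncentrality parameter: δ = d·√(n/2) = 0.61 × √(19/2) = 1.8801
Two-sided α = 0.01 → critical value z_{0.005} = 2.576.
Power = Φ(δ − 2.576) + Φ(−δ − 2.576) = Φ(-0.696) + Φ(-4.456) = 0.2433 + 0.0000 = 0.2433.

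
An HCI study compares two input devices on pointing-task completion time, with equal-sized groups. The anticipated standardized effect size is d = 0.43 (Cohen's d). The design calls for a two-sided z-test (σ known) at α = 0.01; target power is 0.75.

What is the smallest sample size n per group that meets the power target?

Set Φ(δ − 2.576) = 0.75; then δ − 2.576 = Φ⁻¹(0.75) = 0.674, giving δ = 3.250.
(The Φ(−δ − z_{α/2}) term is vanishingly small for δ > 0 and is dropped in the standard sample-size formula.)
δ = d·√(n/2) ⇒ n = 2(δ/d)² = 2 × (3.250 / 0.43)² = 114.27.
Rounding up, n = 115 per group.

n = 115 per group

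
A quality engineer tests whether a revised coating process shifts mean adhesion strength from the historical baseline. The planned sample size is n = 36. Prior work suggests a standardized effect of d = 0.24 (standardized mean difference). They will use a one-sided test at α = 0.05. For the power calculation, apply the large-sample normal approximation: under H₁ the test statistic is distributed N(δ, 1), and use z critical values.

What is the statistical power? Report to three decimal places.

Power ≈ 0.419

Noncentrality parameter: δ = d·√n = 0.24 × √36 = 1.4400
Critical value for a one-sided test at α = 0.05: z_α = 1.645.
Power = P(Z > 1.645 − δ) = Φ(-0.205) = 0.4188.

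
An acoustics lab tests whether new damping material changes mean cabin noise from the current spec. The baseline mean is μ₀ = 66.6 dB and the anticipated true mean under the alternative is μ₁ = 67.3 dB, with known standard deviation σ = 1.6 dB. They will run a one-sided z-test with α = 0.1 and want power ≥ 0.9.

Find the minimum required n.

n = 35

Standardized effect: d = |μ₁ − μ₀| / σ = |67.3 − 66.6| / 1.6 = 0.4375
For power 0.9 need Φ(δ − z_{0.1}) = 0.9, so δ = z_{0.1} + z_{0.10} = 1.282 + 1.282 = 2.563.
δ = d·√n ⇒ n = (δ/d)² = (2.563 / 0.4375)² = 34.32.
Rounding up, n = 35.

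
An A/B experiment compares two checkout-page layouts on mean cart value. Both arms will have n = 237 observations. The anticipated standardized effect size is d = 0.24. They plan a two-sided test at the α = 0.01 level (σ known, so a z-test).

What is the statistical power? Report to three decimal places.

Noncentrality parameter: δ = d·√(n/2) = 0.24 × √(237/2) = 2.6126
Critical value for a two-sided test at α = 0.01: z_{α/2} = 2.576.
Power = Φ(δ − 2.576) + Φ(−δ − 2.576) = Φ(0.037) + Φ(-5.188) = 0.5147 + 0.0000 = 0.5147.

Power ≈ 0.515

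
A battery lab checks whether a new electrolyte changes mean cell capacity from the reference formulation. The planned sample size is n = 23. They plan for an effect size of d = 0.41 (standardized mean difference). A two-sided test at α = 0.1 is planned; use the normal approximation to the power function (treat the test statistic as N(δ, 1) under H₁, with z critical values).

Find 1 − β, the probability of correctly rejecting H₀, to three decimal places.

Noncentrality parameter: δ = d·√n = 0.41 × √23 = 1.9663
Two-sided α = 0.1 → critical value z_{0.05} = 1.645.
Power = Φ(δ − 1.645) + Φ(−δ − 1.645) = Φ(0.321) + Φ(-3.611) = 0.6261 + 0.0002 = 0.6262.

Power ≈ 0.626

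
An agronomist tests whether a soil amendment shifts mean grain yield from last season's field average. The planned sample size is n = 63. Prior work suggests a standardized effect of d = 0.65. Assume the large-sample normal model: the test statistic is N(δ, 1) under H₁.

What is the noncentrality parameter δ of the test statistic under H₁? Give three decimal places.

δ = d·√n = 0.65 × √63 = 5.1592

δ ≈ 5.159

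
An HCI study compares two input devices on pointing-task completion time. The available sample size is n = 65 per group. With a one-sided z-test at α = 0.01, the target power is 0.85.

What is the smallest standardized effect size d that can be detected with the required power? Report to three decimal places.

Required noncentrality: δ = z_{0.01} + z_{0.15} = 2.326 + 1.036 = 3.363.
δ = d·√(n/2) ⇒ d = δ/√(n/2) = 3.363/√(65/2) = 0.5899.

d ≈ 0.590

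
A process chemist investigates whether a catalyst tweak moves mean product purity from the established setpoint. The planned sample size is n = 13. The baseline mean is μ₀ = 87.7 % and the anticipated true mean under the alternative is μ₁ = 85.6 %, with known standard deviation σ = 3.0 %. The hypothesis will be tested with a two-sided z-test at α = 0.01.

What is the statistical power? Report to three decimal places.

Standardized effect: d = |μ₁ − μ₀| / σ = |85.6 − 87.7| / 3.0 = 0.7000
Noncentrality parameter: δ = d·√n = 0.7000 × √13 = 2.5239
Critical value for a two-sided test at α = 0.01: z_{α/2} = 2.576.
Power = Φ(δ − 2.576) + Φ(−δ − 2.576) = Φ(-0.052) + Φ(-5.100) = 0.4793 + 0.0000 = 0.4793.

Power ≈ 0.479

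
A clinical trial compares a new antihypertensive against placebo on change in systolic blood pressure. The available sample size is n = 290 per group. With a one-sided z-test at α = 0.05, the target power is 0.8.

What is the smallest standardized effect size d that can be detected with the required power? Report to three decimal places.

d ≈ 0.206

Required noncentrality: δ = z_{0.05} + z_{0.20} = 1.645 + 0.842 = 2.486.
δ = d·√(n/2) ⇒ d = δ/√(n/2) = 2.486/√(290/2) = 0.2065.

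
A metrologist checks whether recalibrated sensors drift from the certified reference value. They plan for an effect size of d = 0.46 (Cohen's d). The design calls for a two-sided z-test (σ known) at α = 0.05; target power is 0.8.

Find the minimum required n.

Set Φ(δ − 1.960) = 0.8; then δ − 1.960 = Φ⁻¹(0.8) = 0.842, giving δ = 2.802.
(The Φ(−δ − z_{α/2}) term is vanishingly small for δ > 0 and is dropped in the standard sample-size formula.)
δ = d·√n ⇒ n = (δ/d)² = (2.802 / 0.46)² = 37.09.
Rounding up, n = 38.

n = 38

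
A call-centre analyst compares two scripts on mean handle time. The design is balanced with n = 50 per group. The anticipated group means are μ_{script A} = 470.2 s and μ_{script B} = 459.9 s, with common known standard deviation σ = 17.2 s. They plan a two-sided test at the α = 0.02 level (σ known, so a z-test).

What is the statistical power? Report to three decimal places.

Power ≈ 0.748

Standardized effect: d = |μ_{script A} − μ_{script B}| / σ = |470.2 − 459.9| / 17.2 = 0.5988
Noncentrality parameter: δ = d·√(n/2) = 0.5988 × √(50/2) = 2.9942
Two-sided α = 0.02 → critical value z_{0.01} = 2.326.
Power = Φ(δ − 2.326) + Φ(−δ − 2.326) = Φ(0.668) + Φ(-5.321) = 0.7479 + 0.0000 = 0.7479.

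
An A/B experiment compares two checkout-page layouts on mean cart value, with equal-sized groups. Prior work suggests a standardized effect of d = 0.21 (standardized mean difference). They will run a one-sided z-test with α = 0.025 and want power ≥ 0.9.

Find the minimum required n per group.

n = 477 per group

Set Φ(δ − 1.960) = 0.9; then δ − 1.960 = Φ⁻¹(0.9) = 1.282, giving δ = 3.242.
δ = d·√(n/2) ⇒ n = 2(δ/d)² = 2 × (3.242 / 0.21)² = 476.53.
Round up to the next whole unit.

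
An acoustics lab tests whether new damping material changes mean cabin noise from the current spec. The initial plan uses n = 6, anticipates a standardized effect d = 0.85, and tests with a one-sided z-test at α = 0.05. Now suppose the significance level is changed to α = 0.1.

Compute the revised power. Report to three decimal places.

Power ≈ 0.788

δ = d·√n = 0.85 × √6 = 2.0821 (unchanged). New critical value: z_{0.1} = 1.282.
Revised power = Φ(δ − 1.282) = Φ(0.801) = 0.7883.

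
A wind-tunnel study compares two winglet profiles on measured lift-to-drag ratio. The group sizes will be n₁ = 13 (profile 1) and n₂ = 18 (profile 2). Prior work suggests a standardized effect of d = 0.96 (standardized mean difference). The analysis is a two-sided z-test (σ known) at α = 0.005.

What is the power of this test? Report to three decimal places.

Power ≈ 0.433

Noncentrality parameter: δ = d / √(1/n₁ + 1/n₂) = 0.96 / √(1/13 + 1/18) = 2.6375
Two-sided α = 0.005 → critical value z_{0.0025} = 2.807.
Power = Φ(δ − 2.807) + Φ(−δ − 2.807) = Φ(-0.169) + Φ(-5.445) = 0.4327 + 0.0000 = 0.4327.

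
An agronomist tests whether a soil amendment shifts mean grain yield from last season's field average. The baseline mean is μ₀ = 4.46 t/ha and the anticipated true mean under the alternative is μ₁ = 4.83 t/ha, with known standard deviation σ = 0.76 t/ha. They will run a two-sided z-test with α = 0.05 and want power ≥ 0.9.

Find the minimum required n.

n = 45

Standardized effect: d = |μ₁ − μ₀| / σ = |4.83 − 4.46| / 0.76 = 0.4868
Set Φ(δ − 1.960) = 0.9; then δ − 1.960 = Φ⁻¹(0.9) = 1.282, giving δ = 3.242.
(Ignoring the negligible lower-tail rejection probability gives the usual closed-form inversion.)
δ = d·√n ⇒ n = (δ/d)² = (3.242 / 0.4868)² = 44.33.
Rounding up, n = 45.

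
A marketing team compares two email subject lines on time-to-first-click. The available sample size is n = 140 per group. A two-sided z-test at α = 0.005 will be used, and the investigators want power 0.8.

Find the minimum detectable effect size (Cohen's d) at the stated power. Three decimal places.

d ≈ 0.436

Need Φ(δ − 2.807) = 0.8, so δ = 2.807 + 0.842 = 3.649.
(The second rejection-region term Φ(−δ − z_{α/2}) is negligible and dropped.)
δ = d·√(n/2) ⇒ d = δ/√(n/2) = 3.649/√(140/2) = 0.4361.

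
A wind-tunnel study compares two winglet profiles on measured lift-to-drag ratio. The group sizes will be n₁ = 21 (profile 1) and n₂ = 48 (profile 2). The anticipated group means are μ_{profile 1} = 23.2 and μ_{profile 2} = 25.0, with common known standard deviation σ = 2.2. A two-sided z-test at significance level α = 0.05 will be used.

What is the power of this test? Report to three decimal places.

Standardized effect: d = |μ_{profile 1} − μ_{profile 2}| / σ = |23.2 − 25.0| / 2.2 = 0.8182
Noncentrality parameter: δ = d / √(1/n₁ + 1/n₂) = 0.8182 / √(1/21 + 1/48) = 3.1272
Critical value for a two-sided test at α = 0.05: z_{α/2} = 1.960.
Power = Φ(δ − 1.960) + Φ(−δ − 1.960) = Φ(1.167) + Φ(-5.087) = 0.8784 + 0.0000 = 0.8784.

Power ≈ 0.878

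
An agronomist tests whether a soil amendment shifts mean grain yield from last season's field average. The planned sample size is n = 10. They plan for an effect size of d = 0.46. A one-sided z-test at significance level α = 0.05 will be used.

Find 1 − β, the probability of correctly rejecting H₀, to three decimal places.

Power ≈ 0.425

Noncentrality parameter: δ = d·√n = 0.46 × √10 = 1.4546
One-sided α = 0.05 → critical value z_{0.05} = 1.645.
Power = P(Z > 1.645 − δ) = Φ(-0.190) = 0.4246.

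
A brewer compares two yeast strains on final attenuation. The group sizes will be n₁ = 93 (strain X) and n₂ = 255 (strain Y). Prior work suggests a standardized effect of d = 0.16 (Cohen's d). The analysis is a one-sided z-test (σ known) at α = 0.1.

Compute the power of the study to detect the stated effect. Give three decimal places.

Noncentrality parameter: λ = d / √(1/n₁ + 1/n₂) = 0.16 / √(1/93 + 1/255) = 1.3208
Critical value for a one-sided test at α = 0.1: z_α = 1.282.
Power = P(Z > 1.282 − λ) = Φ(0.039) = 0.5157.

Power ≈ 0.516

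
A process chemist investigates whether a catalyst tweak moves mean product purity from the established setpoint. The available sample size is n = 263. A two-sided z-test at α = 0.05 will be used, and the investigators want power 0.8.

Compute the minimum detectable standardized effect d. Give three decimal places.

d ≈ 0.173

Required noncentrality: δ = z_{0.025} + z_{0.20} = 1.960 + 0.842 = 2.802.
(Lower-tail contribution to power is negligible for δ > 0.)
δ = d·√n ⇒ d = δ/√n = 2.802/√263 = 0.1728.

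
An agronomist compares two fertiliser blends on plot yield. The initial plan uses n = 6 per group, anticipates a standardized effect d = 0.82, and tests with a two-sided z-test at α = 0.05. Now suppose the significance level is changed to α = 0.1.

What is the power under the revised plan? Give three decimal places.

δ = d·√(n/2) = 0.82 × √(6/2) = 1.4203 (unchanged). New critical value: z_{0.05} = 1.645.
Revised power = Φ(δ − 1.645) + Φ(−δ − 1.645) = Φ(-0.225) + Φ(-3.065) = 0.4112 + 0.0011 = 0.4122.

Power ≈ 0.412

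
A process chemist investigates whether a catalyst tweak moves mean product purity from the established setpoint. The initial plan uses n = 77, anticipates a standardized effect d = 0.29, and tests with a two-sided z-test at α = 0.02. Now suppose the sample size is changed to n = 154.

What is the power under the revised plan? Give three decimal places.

With n = 154: δ = d·√n = 0.29 × √154 = 3.5988. Critical value z_{0.01} = 2.326.
Revised power = Φ(δ − 2.326) + Φ(−δ − 2.326) = Φ(1.272) + Φ(-5.925) = 0.8984 + 0.0000 = 0.8984.

Power ≈ 0.898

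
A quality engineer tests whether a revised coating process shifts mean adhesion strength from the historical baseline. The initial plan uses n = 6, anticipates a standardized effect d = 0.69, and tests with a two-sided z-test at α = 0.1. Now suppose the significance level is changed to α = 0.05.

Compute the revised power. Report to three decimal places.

δ = d·√n = 0.69 × √6 = 1.6901 (unchanged). New critical value: z_{0.025} = 1.960.
Revised power = Φ(δ − 1.960) + Φ(−δ − 1.960) = Φ(-0.270) + Φ(-3.650) = 0.3937 + 0.0001 = 0.3938.

Power ≈ 0.394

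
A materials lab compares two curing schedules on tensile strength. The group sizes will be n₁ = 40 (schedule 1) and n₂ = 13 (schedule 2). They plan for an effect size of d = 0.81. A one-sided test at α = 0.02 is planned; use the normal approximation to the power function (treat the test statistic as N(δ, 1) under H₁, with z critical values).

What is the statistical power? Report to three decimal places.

Noncentrality parameter: δ = d / √(1/n₁ + 1/n₂) = 0.81 / √(1/40 + 1/13) = 2.5372
One-sided α = 0.02 → critical value z_{0.02} = 2.054.
Power = P(Z > 2.054 − δ) = Φ(0.483) = 0.6856.

Power ≈ 0.686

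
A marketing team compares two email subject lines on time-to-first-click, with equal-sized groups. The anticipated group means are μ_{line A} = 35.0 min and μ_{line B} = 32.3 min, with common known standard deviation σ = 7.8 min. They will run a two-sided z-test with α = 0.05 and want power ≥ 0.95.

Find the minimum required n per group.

Standardized effect: d = |μ_{line A} − μ_{line B}| / σ = |35.0 − 32.3| / 7.8 = 0.3462
For power 0.95 need Φ(δ − z_{0.025}) = 0.95, so δ = z_{0.025} + z_{0.05} = 1.960 + 1.645 = 3.605.
(Ignoring the negligible lower-tail rejection probability gives the usual closed-form inversion.)
δ = d·√(n/2) ⇒ n = 2(δ/d)² = 2 × (3.605 / 0.3462)² = 216.90.
Round up to the next whole unit.

n = 217 per group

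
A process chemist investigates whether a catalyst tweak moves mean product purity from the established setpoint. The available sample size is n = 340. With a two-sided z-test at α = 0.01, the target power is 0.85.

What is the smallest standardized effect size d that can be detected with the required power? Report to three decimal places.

d ≈ 0.196

Need Φ(δ − 2.576) = 0.85, so δ = 2.576 + 1.036 = 3.612.
(The second rejection-region term Φ(−δ − z_{α/2}) is negligible and dropped.)
δ = d·√n ⇒ d = δ/√n = 3.612/√340 = 0.1959.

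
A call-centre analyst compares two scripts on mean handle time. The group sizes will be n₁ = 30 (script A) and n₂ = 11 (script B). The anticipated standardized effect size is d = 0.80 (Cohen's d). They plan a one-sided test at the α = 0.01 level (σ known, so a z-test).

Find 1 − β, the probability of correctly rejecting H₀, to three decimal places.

Noncentrality parameter: δ = d / √(1/n₁ + 1/n₂) = 0.80 / √(1/30 + 1/11) = 2.2696
Critical value for a one-sided test at α = 0.01: z_α = 2.326.
Power = P(Z > 2.326 − δ) = Φ(-0.057) = 0.4774.

Power ≈ 0.477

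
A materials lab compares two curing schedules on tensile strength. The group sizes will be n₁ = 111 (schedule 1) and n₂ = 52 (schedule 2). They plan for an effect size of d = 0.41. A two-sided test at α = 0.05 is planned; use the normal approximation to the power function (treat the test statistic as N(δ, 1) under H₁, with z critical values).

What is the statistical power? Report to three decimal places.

Noncentrality parameter: λ = d / √(1/n₁ + 1/n₂) = 0.41 / √(1/111 + 1/52) = 2.4398
Two-sided α = 0.05 → critical value z_{0.025} = 1.960.
Power = Φ(λ − 1.960) + Φ(−λ − 1.960) = Φ(0.480) + Φ(-4.400) = 0.6843 + 0.0000 = 0.6843.

Power ≈ 0.684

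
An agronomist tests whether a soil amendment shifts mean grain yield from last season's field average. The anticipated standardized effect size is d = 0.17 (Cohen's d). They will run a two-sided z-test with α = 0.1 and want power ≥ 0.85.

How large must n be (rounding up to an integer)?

Set Φ(δ − 1.645) = 0.85; then δ − 1.645 = Φ⁻¹(0.85) = 1.036, giving δ = 2.681.
(Ignoring the negligible lower-tail rejection probability gives the usual closed-form inversion.)
δ = d·√n ⇒ n = (δ/d)² = (2.681 / 0.17)² = 248.76.
Rounding up, n = 249.

n = 249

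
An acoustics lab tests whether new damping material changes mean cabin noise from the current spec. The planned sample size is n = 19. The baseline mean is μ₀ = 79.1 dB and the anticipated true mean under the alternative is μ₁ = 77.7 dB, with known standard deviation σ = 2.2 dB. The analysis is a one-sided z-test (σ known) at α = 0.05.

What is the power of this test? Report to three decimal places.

Power ≈ 0.871

Standardized effect: d = |μ₁ − μ₀| / σ = |77.7 − 79.1| / 2.2 = 0.6364
Noncentrality parameter: δ = d·√n = 0.6364 × √19 = 2.7738
Critical value for a one-sided test at α = 0.05: z_α = 1.645.
Power = P(Z > 1.645 − δ) = Φ(1.129) = 0.8705.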